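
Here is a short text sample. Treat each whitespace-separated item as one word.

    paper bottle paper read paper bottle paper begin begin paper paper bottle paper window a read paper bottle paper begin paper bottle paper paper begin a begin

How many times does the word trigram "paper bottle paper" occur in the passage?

5

Scanning the 25 overlapping trigram windows for "paper bottle paper":
  position 1–3: paper bottle paper
  position 5–7: paper bottle paper
  position 11–13: paper bottle paper
  position 17–19: paper bottle paper
  position 21–23: paper bottle paper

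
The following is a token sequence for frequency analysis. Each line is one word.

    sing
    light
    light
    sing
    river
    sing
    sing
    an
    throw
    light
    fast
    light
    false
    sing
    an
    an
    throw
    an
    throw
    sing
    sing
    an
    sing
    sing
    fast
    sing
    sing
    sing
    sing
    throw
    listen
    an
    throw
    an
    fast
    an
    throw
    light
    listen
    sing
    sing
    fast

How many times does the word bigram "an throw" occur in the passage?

Scanning the 41 overlapping bigram windows for "an throw":
  position 8–9: an throw
  position 16–17: an throw
  position 18–19: an throw
  position 32–33: an throw
  position 36–37: an throw

5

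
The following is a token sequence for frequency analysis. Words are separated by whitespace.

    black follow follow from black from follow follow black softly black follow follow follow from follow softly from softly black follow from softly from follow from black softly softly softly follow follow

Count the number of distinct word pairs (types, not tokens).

14

32 tokens → 31 bigram windows in total.
Repeated bigrams (each contributes count−1 duplicates):
  follow follow: 5
  follow from: 4
  black follow: 3
  from follow: 3
  black softly: 2
  from black: 2
  from softly: 2
  softly black: 2
  … (2 more repeated)
17 duplicate windows → 31 − 17 = 14 distinct.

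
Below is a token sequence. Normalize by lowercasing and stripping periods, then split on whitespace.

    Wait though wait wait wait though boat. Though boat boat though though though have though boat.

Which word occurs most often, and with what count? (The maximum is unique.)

Unigram frequencies (highest first):
  though: 7
  wait: 4
  boat: 4
  have: 1

"though", 7 times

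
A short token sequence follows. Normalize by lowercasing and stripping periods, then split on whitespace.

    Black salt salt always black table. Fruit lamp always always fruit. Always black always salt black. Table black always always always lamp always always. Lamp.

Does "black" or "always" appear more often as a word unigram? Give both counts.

"always" (10 vs 5)

"black": 5 occurrences
"always": 10 occurrences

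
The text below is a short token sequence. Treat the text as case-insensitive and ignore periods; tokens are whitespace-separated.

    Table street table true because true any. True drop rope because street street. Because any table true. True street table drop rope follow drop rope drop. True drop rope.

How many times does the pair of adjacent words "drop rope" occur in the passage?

4

Scanning the 28 overlapping bigram windows for "drop rope":
  position 9–10: drop rope
  position 21–22: drop rope
  position 24–25: drop rope
  position 28–29: drop rope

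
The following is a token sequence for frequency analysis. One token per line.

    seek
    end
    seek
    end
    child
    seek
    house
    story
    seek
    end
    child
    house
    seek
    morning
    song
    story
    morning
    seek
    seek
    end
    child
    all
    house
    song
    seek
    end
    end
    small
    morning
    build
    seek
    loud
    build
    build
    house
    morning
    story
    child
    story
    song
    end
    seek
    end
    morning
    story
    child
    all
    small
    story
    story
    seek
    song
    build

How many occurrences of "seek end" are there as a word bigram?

Scanning the 52 overlapping bigram windows for "seek end":
  position 1–2: seek end
  position 3–4: seek end
  position 9–10: seek end
  position 19–20: seek end
  position 25–26: seek end
  position 42–43: seek end

6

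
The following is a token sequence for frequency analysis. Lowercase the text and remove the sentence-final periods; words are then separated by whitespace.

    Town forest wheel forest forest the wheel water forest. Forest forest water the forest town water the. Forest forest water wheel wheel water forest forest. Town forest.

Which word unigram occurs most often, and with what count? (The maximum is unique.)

"forest", 12 times

Unigram frequencies (highest first):
  forest: 12
  water: 5
  wheel: 4
  town: 3
  the: 3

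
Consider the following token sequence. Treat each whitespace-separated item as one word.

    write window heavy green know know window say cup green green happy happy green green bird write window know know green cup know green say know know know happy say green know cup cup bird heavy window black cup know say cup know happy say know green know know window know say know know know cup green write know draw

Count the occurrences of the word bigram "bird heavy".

Scanning the 59 overlapping bigram windows for "bird heavy":
  position 35–36: bird heavy

1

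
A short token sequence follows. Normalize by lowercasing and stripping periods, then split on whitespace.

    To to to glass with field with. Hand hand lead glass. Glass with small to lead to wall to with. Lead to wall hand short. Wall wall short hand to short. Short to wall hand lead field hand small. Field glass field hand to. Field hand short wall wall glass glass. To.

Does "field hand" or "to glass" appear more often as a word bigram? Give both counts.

"field hand" (3 vs 1)

"field hand": 3 occurrences
"to glass": 1 occurrence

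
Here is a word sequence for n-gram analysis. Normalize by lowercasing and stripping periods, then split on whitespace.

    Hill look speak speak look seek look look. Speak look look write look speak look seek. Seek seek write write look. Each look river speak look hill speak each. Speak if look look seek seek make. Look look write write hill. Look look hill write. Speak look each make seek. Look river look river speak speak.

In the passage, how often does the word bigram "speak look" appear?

Scanning the 55 overlapping bigram windows for "speak look":
  position 4–5: speak look
  position 9–10: speak look
  position 14–15: speak look
  position 25–26: speak look
  position 46–47: speak look

5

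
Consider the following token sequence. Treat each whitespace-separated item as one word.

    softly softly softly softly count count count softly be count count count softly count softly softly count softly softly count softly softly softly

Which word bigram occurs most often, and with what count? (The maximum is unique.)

"softly softly", 7 times

Bigram frequencies (highest first):
  softly softly: 7
  count softly: 5
  softly count: 4
  count count: 4
  softly be: 1
  be count: 1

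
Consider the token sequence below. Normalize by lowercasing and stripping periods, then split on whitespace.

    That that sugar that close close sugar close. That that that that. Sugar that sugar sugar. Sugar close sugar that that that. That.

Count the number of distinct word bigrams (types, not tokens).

9

23 tokens → 22 bigram windows in total.
Repeated bigrams (each contributes count−1 duplicates):
  that that: 7
  sugar that: 3
  that sugar: 3
  close sugar: 2
  sugar close: 2
  sugar sugar: 2
13 duplicate windows → 22 − 13 = 9 distinct.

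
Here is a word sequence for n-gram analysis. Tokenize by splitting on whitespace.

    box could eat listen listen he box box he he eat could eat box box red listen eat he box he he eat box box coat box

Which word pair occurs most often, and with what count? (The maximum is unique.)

Bigram frequencies (highest first):
  box box: 3
  could eat: 2
  he box: 2
  box he: 2
  he he: 2
  he eat: 2
  … (12 more, each ≤ 2)

"box box", 3 times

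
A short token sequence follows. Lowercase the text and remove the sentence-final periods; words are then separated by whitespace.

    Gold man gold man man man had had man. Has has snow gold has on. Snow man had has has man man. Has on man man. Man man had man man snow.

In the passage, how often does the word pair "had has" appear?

1

Scanning the 31 overlapping bigram windows for "had has":
  position 18–19: had has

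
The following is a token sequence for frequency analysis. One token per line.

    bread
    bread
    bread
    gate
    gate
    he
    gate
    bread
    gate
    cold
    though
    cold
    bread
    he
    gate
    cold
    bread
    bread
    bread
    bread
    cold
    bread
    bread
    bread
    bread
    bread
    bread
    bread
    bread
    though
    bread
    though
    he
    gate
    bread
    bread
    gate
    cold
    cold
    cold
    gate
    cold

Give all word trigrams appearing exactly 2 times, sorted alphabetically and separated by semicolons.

bread bread gate; bread gate cold; cold bread bread; he gate bread

Trigram counts meeting the condition (exactly 2 times):
  bread bread gate: 2
  bread gate cold: 2
  cold bread bread: 2
  he gate bread: 2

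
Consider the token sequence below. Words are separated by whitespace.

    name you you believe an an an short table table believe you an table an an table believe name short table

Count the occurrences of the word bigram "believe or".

Scanning the 20 overlapping bigram windows for "believe or":
  (none found)

0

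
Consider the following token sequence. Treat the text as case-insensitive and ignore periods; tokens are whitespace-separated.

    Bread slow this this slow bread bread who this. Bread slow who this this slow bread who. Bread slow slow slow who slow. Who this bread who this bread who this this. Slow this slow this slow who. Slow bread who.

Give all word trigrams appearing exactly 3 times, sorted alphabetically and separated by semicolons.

Trigram counts meeting the condition (exactly 3 times):
  bread who this: 3
  this this slow: 3
  who this bread: 3

bread who this; this this slow; who this bread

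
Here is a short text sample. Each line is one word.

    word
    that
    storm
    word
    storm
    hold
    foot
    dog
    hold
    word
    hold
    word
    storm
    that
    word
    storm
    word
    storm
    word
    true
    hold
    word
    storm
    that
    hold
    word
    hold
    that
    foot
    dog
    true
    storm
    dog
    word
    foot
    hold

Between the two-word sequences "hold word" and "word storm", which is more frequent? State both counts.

"word storm" (5 vs 4)

"hold word": 4 occurrences
"word storm": 5 occurrences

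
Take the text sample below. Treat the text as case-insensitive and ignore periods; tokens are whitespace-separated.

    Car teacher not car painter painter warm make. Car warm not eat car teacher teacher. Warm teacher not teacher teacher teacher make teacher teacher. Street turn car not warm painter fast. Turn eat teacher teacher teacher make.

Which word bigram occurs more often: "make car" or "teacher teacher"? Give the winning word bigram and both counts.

"teacher teacher" (6 vs 1)

"make car": 1 occurrence
"teacher teacher": 6 occurrences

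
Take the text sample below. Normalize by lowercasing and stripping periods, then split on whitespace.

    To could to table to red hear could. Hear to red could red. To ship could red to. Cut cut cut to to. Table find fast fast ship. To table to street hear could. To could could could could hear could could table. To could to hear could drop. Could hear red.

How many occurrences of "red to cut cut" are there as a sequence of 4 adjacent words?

Scanning the 49 overlapping 4-gram windows for "red to cut cut":
  position 17–20: red to cut cut

1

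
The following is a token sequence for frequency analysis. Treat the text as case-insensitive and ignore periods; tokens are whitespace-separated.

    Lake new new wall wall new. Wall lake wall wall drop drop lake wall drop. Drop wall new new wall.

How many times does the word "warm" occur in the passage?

0

Scanning the 20 tokens for "warm":
  (none found)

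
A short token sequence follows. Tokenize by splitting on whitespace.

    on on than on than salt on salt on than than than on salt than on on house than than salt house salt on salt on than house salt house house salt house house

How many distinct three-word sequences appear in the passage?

34 tokens → 32 trigram windows in total.
Repeated trigrams (each contributes count−1 duplicates):
  house salt house: 2
  on salt on: 2
  salt house house: 2
  salt on salt: 2
  salt on than: 2
5 duplicate windows → 32 − 5 = 27 distinct.

27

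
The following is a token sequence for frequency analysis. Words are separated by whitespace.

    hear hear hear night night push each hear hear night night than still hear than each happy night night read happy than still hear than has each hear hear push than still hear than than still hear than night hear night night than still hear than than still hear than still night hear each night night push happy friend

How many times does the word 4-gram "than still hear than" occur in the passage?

Scanning the 56 overlapping 4-gram windows for "than still hear than":
  position 12–15: than still hear than
  position 22–25: than still hear than
  position 31–34: than still hear than
  position 35–38: than still hear than
  position 43–46: than still hear than
  position 47–50: than still hear than

6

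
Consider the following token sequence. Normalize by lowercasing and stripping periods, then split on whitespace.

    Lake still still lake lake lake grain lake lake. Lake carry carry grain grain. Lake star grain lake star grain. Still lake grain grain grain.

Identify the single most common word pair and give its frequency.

Bigram frequencies (highest first):
  lake lake: 4
  grain lake: 3
  grain grain: 3
  still lake: 2
  lake grain: 2
  lake star: 2
  … (7 more, each ≤ 2)

"lake lake", 4 times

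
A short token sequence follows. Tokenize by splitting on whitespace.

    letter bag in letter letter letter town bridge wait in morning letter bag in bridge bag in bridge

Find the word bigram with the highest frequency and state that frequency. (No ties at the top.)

Bigram frequencies (highest first):
  bag in: 3
  letter bag: 2
  letter letter: 2
  in bridge: 2
  in letter: 1
  letter town: 1
  … (6 more, each ≤ 1)

"bag in", 3 times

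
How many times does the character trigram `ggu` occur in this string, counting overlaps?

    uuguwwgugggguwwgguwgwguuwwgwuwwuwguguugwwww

2

Sliding a length-3 window over the 43 characters (41 positions):
  position 11–13: ggu
  position 16–18: ggu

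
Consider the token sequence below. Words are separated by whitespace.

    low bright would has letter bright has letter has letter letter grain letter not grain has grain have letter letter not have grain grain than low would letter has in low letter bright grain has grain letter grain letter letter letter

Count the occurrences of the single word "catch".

Scanning the 41 tokens for "catch":
  (none found)

0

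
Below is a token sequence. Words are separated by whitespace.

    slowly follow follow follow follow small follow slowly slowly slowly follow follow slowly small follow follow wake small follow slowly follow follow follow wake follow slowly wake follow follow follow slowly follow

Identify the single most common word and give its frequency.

Unigram frequencies (highest first):
  follow: 18
  slowly: 8
  small: 3
  wake: 3

"follow", 18 times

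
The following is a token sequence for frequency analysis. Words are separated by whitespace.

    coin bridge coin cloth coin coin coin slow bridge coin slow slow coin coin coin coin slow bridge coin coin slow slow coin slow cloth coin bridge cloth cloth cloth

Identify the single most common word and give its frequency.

Unigram frequencies (highest first):
  coin: 14
  slow: 7
  cloth: 5
  bridge: 4

"coin", 14 times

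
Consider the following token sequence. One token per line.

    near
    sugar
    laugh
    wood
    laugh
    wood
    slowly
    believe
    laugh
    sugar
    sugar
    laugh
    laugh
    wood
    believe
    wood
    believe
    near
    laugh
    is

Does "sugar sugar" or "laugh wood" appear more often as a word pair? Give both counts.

"laugh wood" (3 vs 1)

"sugar sugar": 1 occurrence
"laugh wood": 3 occurrences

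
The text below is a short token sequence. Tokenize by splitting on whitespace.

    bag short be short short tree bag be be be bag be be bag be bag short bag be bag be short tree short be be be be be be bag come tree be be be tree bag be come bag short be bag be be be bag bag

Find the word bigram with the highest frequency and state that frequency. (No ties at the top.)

Bigram frequencies (highest first):
  be be: 12
  bag be: 7
  be bag: 7
  bag short: 3
  short be: 3
  be short: 2
  … (12 more, each ≤ 2)

"be be", 12 times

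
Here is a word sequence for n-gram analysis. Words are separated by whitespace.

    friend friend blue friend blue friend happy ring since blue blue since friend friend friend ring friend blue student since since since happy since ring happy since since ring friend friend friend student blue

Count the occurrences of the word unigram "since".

8

Scanning the 34 tokens for "since":
  position 9: since
  position 12: since
  position 20: since
  position 21: since
  position 22: since
  position 24: since
  position 27: since
  position 28: since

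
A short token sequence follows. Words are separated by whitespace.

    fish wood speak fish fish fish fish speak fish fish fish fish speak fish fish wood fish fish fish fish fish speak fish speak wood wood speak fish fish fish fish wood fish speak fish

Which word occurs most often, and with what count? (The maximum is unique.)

"fish", 23 times

Unigram frequencies (highest first):
  fish: 23
  speak: 7
  wood: 5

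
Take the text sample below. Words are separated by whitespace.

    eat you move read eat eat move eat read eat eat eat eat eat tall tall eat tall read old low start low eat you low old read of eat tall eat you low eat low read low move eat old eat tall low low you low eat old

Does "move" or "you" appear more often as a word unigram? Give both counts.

"move": 3 occurrences
"you": 4 occurrences

"you" (4 vs 3)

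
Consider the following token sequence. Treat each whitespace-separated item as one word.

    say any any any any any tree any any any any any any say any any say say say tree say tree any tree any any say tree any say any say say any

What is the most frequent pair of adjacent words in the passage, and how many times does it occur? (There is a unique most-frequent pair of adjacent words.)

Bigram frequencies (highest first):
  any any: 11
  any say: 5
  say any: 4
  tree any: 4
  say say: 3
  say tree: 3
  … (2 more, each ≤ 2)

"any any", 11 times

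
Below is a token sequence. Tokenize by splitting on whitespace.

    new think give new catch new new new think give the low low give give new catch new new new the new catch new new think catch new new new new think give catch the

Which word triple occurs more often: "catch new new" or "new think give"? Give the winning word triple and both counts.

"catch new new": 4 occurrences
"new think give": 3 occurrences

"catch new new" (4 vs 3)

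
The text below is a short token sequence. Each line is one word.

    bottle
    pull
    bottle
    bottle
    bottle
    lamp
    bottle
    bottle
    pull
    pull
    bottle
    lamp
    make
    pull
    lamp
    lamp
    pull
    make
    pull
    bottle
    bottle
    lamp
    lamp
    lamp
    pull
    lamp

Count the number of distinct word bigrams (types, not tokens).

12

26 tokens → 25 bigram windows in total.
Repeated bigrams (each contributes count−1 duplicates):
  bottle bottle: 4
  bottle lamp: 3
  lamp lamp: 3
  pull bottle: 3
  bottle pull: 2
  lamp pull: 2
  make pull: 2
  pull lamp: 2
13 duplicate windows → 25 − 13 = 12 distinct.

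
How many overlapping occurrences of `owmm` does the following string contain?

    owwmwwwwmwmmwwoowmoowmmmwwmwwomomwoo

1

Sliding a length-4 window over the 36 characters (33 positions):
  position 20–23: owmm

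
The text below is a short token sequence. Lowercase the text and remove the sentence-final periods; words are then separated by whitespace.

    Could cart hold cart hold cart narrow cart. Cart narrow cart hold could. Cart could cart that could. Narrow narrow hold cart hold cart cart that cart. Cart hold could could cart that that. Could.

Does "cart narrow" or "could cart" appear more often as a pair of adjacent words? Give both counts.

"cart narrow": 2 occurrences
"could cart": 4 occurrences

"could cart" (4 vs 2)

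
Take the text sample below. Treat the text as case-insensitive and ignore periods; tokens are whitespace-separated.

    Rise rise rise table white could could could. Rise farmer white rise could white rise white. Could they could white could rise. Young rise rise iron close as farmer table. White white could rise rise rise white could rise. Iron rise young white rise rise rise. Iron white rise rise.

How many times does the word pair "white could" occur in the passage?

Scanning the 49 overlapping bigram windows for "white could":
  position 5–6: white could
  position 16–17: white could
  position 20–21: white could
  position 32–33: white could
  position 37–38: white could

5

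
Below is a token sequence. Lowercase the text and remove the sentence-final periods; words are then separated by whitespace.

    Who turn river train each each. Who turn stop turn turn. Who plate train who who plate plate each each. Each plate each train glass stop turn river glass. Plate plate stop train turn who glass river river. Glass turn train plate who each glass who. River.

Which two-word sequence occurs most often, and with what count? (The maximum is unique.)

"each each", 3 times

Bigram frequencies (highest first):
  each each: 3
  who turn: 2
  turn river: 2
  stop turn: 2
  turn who: 2
  who plate: 2
  … (30 more, each ≤ 2)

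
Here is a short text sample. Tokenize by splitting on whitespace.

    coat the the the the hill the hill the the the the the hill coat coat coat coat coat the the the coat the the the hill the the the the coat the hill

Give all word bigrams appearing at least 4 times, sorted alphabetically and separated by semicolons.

coat coat; coat the; the hill; the the

Bigram counts meeting the condition (at least 4 times):
  coat coat: 4
  coat the: 4
  the hill: 5
  the the: 14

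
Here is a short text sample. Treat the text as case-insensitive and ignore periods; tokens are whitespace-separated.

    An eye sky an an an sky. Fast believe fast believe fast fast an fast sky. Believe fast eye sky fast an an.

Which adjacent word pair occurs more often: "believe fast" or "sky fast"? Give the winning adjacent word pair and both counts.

"believe fast" (3 vs 2)

"believe fast": 3 occurrences
"sky fast": 2 occurrences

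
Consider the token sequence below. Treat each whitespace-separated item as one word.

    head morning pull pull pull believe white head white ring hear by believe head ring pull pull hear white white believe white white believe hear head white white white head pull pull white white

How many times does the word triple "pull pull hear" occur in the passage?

1

Scanning the 32 overlapping trigram windows for "pull pull hear":
  position 16–18: pull pull hear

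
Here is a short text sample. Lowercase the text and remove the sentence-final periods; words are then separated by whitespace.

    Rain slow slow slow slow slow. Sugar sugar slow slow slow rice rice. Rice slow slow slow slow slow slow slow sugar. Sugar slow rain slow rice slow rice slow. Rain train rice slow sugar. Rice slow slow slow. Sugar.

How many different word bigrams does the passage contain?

12

40 tokens → 39 bigram windows in total.
Repeated bigrams (each contributes count−1 duplicates):
  slow slow: 14
  rice slow: 5
  slow sugar: 4
  slow rice: 3
  rain slow: 2
  rice rice: 2
  slow rain: 2
  sugar slow: 2
  … (1 more repeated)
27 duplicate windows → 39 − 27 = 12 distinct.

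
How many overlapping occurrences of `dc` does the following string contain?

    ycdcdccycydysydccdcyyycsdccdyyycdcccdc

7

Sliding a length-2 window over the 38 characters (37 positions):
  position 3–4: dc
  position 5–6: dc
  position 15–16: dc
  position 18–19: dc
  position 25–26: dc
  position 33–34: dc
  position 37–38: dc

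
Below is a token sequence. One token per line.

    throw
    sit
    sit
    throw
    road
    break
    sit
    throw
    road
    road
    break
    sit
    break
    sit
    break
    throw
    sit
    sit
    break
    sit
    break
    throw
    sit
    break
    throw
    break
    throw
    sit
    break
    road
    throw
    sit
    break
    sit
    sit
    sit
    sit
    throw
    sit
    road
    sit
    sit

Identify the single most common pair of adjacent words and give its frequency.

Bigram frequencies (highest first):
  sit break: 7
  throw sit: 6
  sit sit: 6
  break sit: 5
  break throw: 4
  sit throw: 3
  … (8 more, each ≤ 2)

"sit break", 7 times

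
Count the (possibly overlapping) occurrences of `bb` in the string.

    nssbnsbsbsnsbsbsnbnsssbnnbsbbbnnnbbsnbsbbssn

Sliding a length-2 window over the 44 characters (43 positions):
  position 28–29: bb
  position 29–30: bb
  position 34–35: bb
  position 40–41: bb

4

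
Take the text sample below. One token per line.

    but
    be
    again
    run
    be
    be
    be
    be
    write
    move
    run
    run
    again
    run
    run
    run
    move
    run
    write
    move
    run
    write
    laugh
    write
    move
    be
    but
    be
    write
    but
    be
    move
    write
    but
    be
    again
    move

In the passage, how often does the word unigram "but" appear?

Scanning the 37 tokens for "but":
  position 1: but
  position 27: but
  position 30: but
  position 34: but

4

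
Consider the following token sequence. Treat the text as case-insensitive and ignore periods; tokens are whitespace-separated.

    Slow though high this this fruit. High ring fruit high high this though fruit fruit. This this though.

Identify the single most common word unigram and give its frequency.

"this", 5 times

Unigram frequencies (highest first):
  this: 5
  high: 4
  fruit: 4
  though: 3
  slow: 1
  ring: 1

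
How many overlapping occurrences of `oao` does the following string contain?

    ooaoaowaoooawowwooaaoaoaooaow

5

Sliding a length-3 window over the 29 characters (27 positions):
  position 2–4: oao
  position 4–6: oao
  position 21–23: oao
  position 23–25: oao
  position 26–28: oao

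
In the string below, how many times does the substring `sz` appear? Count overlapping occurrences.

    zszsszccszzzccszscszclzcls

Sliding a length-2 window over the 26 characters (25 positions):
  position 2–3: sz
  position 5–6: sz
  position 9–10: sz
  position 15–16: sz
  position 19–20: sz

5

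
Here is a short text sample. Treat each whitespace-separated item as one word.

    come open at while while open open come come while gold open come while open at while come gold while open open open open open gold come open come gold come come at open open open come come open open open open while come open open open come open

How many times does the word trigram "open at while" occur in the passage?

Scanning the 47 overlapping trigram windows for "open at while":
  position 2–4: open at while
  position 15–17: open at while

2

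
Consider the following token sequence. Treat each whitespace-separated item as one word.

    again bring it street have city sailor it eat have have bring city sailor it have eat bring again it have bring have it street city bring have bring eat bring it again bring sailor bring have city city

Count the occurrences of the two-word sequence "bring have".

Scanning the 38 overlapping bigram windows for "bring have":
  position 22–23: bring have
  position 27–28: bring have
  position 36–37: bring have

3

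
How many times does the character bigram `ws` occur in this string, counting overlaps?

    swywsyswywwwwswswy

3

Sliding a length-2 window over the 18 characters (17 positions):
  position 4–5: ws
  position 13–14: ws
  position 15–16: ws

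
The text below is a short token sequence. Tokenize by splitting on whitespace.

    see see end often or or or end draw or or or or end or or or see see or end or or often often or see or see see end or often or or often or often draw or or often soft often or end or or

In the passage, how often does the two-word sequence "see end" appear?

2

Scanning the 47 overlapping bigram windows for "see end":
  position 2–3: see end
  position 30–31: see end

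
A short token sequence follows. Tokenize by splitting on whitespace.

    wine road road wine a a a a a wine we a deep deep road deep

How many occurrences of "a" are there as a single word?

Scanning the 16 tokens for "a":
  position 5: a
  position 6: a
  position 7: a
  position 8: a
  position 9: a
  position 12: a

6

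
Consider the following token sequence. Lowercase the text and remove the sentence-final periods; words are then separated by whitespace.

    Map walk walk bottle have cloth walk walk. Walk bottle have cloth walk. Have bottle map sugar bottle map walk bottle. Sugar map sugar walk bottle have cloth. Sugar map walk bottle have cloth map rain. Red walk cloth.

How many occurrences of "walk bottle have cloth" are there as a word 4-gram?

4

Scanning the 36 overlapping 4-gram windows for "walk bottle have cloth":
  position 3–6: walk bottle have cloth
  position 9–12: walk bottle have cloth
  position 25–28: walk bottle have cloth
  position 31–34: walk bottle have cloth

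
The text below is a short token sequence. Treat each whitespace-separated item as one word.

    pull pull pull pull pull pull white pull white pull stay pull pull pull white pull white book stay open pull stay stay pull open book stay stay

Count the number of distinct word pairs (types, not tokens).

28 tokens → 27 bigram windows in total.
Repeated bigrams (each contributes count−1 duplicates):
  pull pull: 7
  pull white: 4
  white pull: 3
  book stay: 2
  pull stay: 2
  stay pull: 2
  stay stay: 2
15 duplicate windows → 27 − 15 = 12 distinct.

12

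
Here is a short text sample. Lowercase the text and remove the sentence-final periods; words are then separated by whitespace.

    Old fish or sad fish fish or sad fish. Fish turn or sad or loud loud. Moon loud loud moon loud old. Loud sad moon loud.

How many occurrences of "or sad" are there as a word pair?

3

Scanning the 25 overlapping bigram windows for "or sad":
  position 3–4: or sad
  position 7–8: or sad
  position 12–13: or sad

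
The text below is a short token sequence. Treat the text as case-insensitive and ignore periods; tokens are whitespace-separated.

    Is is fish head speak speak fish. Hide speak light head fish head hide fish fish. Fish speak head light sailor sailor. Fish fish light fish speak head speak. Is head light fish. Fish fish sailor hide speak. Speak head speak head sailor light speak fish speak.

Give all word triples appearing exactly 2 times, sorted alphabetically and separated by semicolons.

fish fish fish; fish speak head; speak head speak

Trigram counts meeting the condition (exactly 2 times):
  fish fish fish: 2
  fish speak head: 2
  speak head speak: 2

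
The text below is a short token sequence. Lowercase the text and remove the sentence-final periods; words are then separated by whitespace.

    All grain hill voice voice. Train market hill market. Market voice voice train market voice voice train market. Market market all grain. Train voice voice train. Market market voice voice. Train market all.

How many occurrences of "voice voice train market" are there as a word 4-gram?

Scanning the 30 overlapping 4-gram windows for "voice voice train market":
  position 4–7: voice voice train market
  position 11–14: voice voice train market
  position 15–18: voice voice train market
  position 24–27: voice voice train market
  position 29–32: voice voice train market

5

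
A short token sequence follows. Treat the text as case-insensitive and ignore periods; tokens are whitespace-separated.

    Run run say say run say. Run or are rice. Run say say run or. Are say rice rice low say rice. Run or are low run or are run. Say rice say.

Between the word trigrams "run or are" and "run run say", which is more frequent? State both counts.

"run or are": 4 occurrences
"run run say": 1 occurrence

"run or are" (4 vs 1)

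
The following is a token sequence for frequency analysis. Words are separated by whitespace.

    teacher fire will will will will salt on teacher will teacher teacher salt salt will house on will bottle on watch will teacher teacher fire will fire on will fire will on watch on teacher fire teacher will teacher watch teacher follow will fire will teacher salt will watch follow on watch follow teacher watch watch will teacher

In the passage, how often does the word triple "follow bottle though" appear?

0

Scanning the 56 overlapping trigram windows for "follow bottle though":
  (none found)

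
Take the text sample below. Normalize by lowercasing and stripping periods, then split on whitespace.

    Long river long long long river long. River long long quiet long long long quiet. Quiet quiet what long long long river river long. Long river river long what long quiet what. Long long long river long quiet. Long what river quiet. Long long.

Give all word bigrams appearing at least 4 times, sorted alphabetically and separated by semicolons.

Bigram counts meeting the condition (at least 4 times):
  long long: 11
  long quiet: 4
  long river: 6
  river long: 6

long long; long quiet; long river; river long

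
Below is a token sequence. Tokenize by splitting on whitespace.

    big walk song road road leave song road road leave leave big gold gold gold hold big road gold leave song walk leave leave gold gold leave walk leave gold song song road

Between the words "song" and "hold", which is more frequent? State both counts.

"song": 5 occurrences
"hold": 1 occurrence

"song" (5 vs 1)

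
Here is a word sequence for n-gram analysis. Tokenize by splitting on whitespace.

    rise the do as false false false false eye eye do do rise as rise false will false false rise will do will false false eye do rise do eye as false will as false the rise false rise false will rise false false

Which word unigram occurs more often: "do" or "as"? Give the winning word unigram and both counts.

"do": 6 occurrences
"as": 4 occurrences

"do" (6 vs 4)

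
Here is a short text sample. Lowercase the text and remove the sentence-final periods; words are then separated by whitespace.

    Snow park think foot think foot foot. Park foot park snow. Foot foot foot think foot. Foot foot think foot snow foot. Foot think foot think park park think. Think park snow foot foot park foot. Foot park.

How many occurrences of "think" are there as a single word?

Scanning the 38 tokens for "think":
  position 3: think
  position 5: think
  position 15: think
  position 19: think
  position 24: think
  position 26: think
  position 29: think
  position 30: think

8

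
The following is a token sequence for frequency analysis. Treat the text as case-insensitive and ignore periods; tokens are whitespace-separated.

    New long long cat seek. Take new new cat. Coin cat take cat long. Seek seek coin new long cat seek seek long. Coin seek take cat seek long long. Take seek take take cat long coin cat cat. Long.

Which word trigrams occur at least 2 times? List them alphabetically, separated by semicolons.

long cat seek; take cat long

Trigram counts meeting the condition (at least 2 times):
  long cat seek: 2
  take cat long: 2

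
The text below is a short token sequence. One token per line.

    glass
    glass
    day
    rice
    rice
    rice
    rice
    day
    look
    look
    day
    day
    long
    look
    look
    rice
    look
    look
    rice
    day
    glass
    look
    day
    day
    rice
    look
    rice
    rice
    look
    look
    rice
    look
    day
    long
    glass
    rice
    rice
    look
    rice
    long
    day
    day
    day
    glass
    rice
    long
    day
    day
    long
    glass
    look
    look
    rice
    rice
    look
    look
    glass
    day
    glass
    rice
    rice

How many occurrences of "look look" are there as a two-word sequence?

6

Scanning the 60 overlapping bigram windows for "look look":
  position 9–10: look look
  position 14–15: look look
  position 17–18: look look
  position 29–30: look look
  position 51–52: look look
  position 55–56: look look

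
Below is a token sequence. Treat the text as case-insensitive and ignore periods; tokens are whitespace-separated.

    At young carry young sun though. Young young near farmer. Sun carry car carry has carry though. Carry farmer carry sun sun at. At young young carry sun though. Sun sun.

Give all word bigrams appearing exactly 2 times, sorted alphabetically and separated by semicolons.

at young; carry sun; sun sun; sun though; young carry; young young

Bigram counts meeting the condition (exactly 2 times):
  at young: 2
  carry sun: 2
  sun sun: 2
  sun though: 2
  young carry: 2
  young young: 2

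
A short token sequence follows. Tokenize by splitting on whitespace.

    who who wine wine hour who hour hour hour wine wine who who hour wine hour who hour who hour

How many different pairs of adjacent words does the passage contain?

20 tokens → 19 bigram windows in total.
Repeated bigrams (each contributes count−1 duplicates):
  who hour: 4
  hour who: 3
  hour hour: 2
  hour wine: 2
  who who: 2
  wine hour: 2
  wine wine: 2
10 duplicate windows → 19 − 10 = 9 distinct.

9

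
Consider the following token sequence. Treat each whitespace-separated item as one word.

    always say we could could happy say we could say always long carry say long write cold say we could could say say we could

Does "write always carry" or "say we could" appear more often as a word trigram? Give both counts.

"write always carry": 0 occurrences
"say we could": 4 occurrences

"say we could" (4 vs 0)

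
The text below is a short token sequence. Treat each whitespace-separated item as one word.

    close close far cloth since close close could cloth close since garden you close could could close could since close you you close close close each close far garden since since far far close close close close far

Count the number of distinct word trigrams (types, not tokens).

33

38 tokens → 36 trigram windows in total.
Repeated trigrams (each contributes count−1 duplicates):
  close close close: 3
  close close far: 2
3 duplicate windows → 36 − 3 = 33 distinct.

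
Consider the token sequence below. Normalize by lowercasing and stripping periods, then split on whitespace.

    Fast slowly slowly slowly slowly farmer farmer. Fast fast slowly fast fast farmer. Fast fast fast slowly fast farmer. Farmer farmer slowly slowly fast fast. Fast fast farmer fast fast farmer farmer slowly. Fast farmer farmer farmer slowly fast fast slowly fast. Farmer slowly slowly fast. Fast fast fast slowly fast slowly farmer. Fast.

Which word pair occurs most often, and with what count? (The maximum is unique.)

Bigram frequencies (highest first):
  fast fast: 12
  slowly fast: 8
  fast slowly: 6
  farmer farmer: 6
  fast farmer: 6
  slowly slowly: 5
  … (3 more, each ≤ 4)

"fast fast", 12 times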